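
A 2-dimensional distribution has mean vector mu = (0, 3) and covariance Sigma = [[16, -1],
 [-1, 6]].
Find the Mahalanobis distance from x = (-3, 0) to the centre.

Step 1 — centre the observation: (x - mu) = (-3, -3).

Step 2 — invert Sigma. det(Sigma) = 16·6 - (-1)² = 95.
  Sigma^{-1} = (1/det) · [[d, -b], [-b, a]] = [[0.0632, 0.0105],
 [0.0105, 0.1684]].

Step 3 — form the quadratic (x - mu)^T · Sigma^{-1} · (x - mu):
  Sigma^{-1} · (x - mu) = (-0.2211, -0.5368).
  (x - mu)^T · [Sigma^{-1} · (x - mu)] = (-3)·(-0.2211) + (-3)·(-0.5368) = 2.2737.

Step 4 — take square root: d = √(2.2737) ≈ 1.5079.

d(x, mu) = √(2.2737) ≈ 1.5079


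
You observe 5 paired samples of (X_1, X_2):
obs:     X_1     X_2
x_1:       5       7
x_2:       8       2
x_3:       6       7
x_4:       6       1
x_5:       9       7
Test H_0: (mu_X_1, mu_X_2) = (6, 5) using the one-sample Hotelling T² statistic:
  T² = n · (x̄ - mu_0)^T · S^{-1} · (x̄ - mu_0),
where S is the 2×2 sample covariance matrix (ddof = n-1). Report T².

Step 1 — sample mean vector:
  mean(X_1) = (5 + 8 + 6 + 6 + 9) / 5 = 34/5 = 6.8
  mean(X_2) = (7 + 2 + 7 + 1 + 7) / 5 = 24/5 = 4.8
  x̄ = (6.8, 4.8),  deviation x̄ - mu_0 = (6.8, 4.8) - (6, 5) = (0.8, -0.2).

Step 2 — sample covariance matrix, S[i,j] = (1/(n-1)) · Σ_k (x_{k,i} - mean_i) · (x_{k,j} - mean_j), divisor n-1 = 4:
  S[X_1,X_1] = ((-1.8)·(-1.8) + (1.2)·(1.2) + (-0.8)·(-0.8) + (-0.8)·(-0.8) + (2.2)·(2.2)) / 4 = 10.8/4 = 2.7
  S[X_1,X_2] = ((-1.8)·(2.2) + (1.2)·(-2.8) + (-0.8)·(2.2) + (-0.8)·(-3.8) + (2.2)·(2.2)) / 4 = -1.2/4 = -0.3
  S[X_2,X_2] = ((2.2)·(2.2) + (-2.8)·(-2.8) + (2.2)·(2.2) + (-3.8)·(-3.8) + (2.2)·(2.2)) / 4 = 36.8/4 = 9.2
  S = [[2.7, -0.3],
 [-0.3, 9.2]].

Step 3 — invert S. det(S) = 2.7·9.2 - (-0.3)² = 24.75.
  S^{-1} = (1/det) · [[d, -b], [-b, a]] = [[0.3717, 0.0121],
 [0.0121, 0.1091]].

Step 4 — quadratic form (x̄ - mu_0)^T · S^{-1} · (x̄ - mu_0):
  S^{-1} · (x̄ - mu_0) = (0.2949, -0.0121),
  (x̄ - mu_0)^T · [...] = (0.8)·(0.2949) + (-0.2)·(-0.0121) = 0.2384.

Step 5 — scale by n: T² = 5 · 0.2384 = 1.1919.

T² ≈ 1.1919


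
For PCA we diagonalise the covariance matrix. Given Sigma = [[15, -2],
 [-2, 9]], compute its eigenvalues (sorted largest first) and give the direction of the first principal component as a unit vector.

Step 1 — characteristic polynomial of 2×2 Sigma:
  det(Sigma - λI) = λ² - trace · λ + det = 0.
  trace = 15 + 9 = 24, det = 15·9 - (-2)² = 131.
Step 2 — discriminant:
  Δ = trace² - 4·det = 576 - 524 = 52.
Step 3 — eigenvalues:
  λ = (trace ± √Δ)/2 = (24 ± 7.2111)/2,
  λ_1 = 15.6056,  λ_2 = 8.3944.

Step 4 — unit eigenvector for λ_1: solve (Sigma - λ_1 I)v = 0. First row:
  (15 - 15.6056)·v_x + (-2)·v_y = 0, i.e. (-0.6056)·v_x + (-2)·v_y = 0,
  so v ∝ (b, λ_1 - a) = (-2, 0.6056); multiply by -1 so the first entry is positive: u = (2, -0.6056).
  ||u|| = √((2)² + (-0.6056)²) = √(4.3667) ≈ 2.0897,
  v_1 = u/||u|| ≈ (0.9571, -0.2898) (||v_1|| = 1).

λ_1 = 15.6056,  λ_2 = 8.3944;  v_1 ≈ (0.9571, -0.2898)


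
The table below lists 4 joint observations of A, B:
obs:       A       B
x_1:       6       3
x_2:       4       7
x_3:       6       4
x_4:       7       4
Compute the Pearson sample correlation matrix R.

Step 1 — column means:
  mean(A) = (6 + 4 + 6 + 7) / 4 = 23/4 = 5.75
  mean(B) = (3 + 7 + 4 + 4) / 4 = 18/4 = 4.5

Step 2 — sample variances and covariances s[i,j] = (1/(n-1)) · Σ_k (x_{k,i} - mean_i) · (x_{k,j} - mean_j), with n-1 = 3:
  s[A,A] = ((0.25)·(0.25) + (-1.75)·(-1.75) + (0.25)·(0.25) + (1.25)·(1.25)) / 3 = 4.75/3 = 1.5833
  s[A,B] = ((0.25)·(-1.5) + (-1.75)·(2.5) + (0.25)·(-0.5) + (1.25)·(-0.5)) / 3 = -5.5/3 = -1.8333
  s[B,B] = ((-1.5)·(-1.5) + (2.5)·(2.5) + (-0.5)·(-0.5) + (-0.5)·(-0.5)) / 3 = 9/3 = 3
  Sample standard deviations s_i = √(s[i,i]):
  s(A) = √(1.5833) = 1.2583
  s(B) = √(3) = 1.7321

Step 3 — r_{ij} = s_{ij} / (s_i · s_j):
  r[A,A] = 1 (diagonal).
  r[A,B] = -1.8333 / (1.2583 · 1.7321) = -1.8333 / 2.1794 = -0.8412
  r[B,B] = 1 (diagonal).

R is symmetric with unit diagonal. Assembling:

R = [[1, -0.8412],
 [-0.8412, 1]]


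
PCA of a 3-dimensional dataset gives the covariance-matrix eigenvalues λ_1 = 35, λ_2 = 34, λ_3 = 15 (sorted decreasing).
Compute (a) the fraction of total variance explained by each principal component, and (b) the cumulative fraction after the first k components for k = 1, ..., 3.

Step 1 — total variance = trace(Sigma) = Σ λ_i = 35 + 34 + 15 = 84.

Step 2 — fraction explained by component i = λ_i / Σ λ:
  PC1: 35/84 = 0.4167
  PC2: 34/84 = 0.4048
  PC3: 15/84 = 0.1786

Step 3 — cumulative fraction after k components = (λ_1 + ... + λ_k) / Σ λ:
  k = 1: 35/84 = 0.4167
  k = 2: (35 + 34)/84 = 69/84 = 0.8214
  k = 3: (35 + 34 + 15)/84 = 84/84 = 1

Summary (fraction, with percent):

explained: PC1 0.4167 (41.67%), PC2 0.4048 (40.48%), PC3 0.1786 (17.86%);  cumulative: 0.4167, 0.8214, 1


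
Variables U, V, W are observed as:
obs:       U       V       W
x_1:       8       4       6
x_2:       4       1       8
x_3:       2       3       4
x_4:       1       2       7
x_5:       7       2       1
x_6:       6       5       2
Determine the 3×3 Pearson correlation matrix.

Step 1 — column means:
  mean(U) = (8 + 4 + 2 + 1 + 7 + 6) / 6 = 28/6 = 4.6667
  mean(V) = (4 + 1 + 3 + 2 + 2 + 5) / 6 = 17/6 = 2.8333
  mean(W) = (6 + 8 + 4 + 7 + 1 + 2) / 6 = 28/6 = 4.6667

Step 2 — sample variances and covariances s[i,j] = (1/(n-1)) · Σ_k (x_{k,i} - mean_i) · (x_{k,j} - mean_j), with n-1 = 5:
  s[U,U] = ((3.3333)·(3.3333) + (-0.6667)·(-0.6667) + (-2.6667)·(-2.6667) + (-3.6667)·(-3.6667) + (2.3333)·(2.3333) + (1.3333)·(1.3333)) / 5 = 39.3333/5 = 7.8667
  s[U,V] = ((3.3333)·(1.1667) + (-0.6667)·(-1.8333) + (-2.6667)·(0.1667) + (-3.6667)·(-0.8333) + (2.3333)·(-0.8333) + (1.3333)·(2.1667)) / 5 = 8.6667/5 = 1.7333
  s[U,W] = ((3.3333)·(1.3333) + (-0.6667)·(3.3333) + (-2.6667)·(-0.6667) + (-3.6667)·(2.3333) + (2.3333)·(-3.6667) + (1.3333)·(-2.6667)) / 5 = -16.6667/5 = -3.3333
  s[V,V] = ((1.1667)·(1.1667) + (-1.8333)·(-1.8333) + (0.1667)·(0.1667) + (-0.8333)·(-0.8333) + (-0.8333)·(-0.8333) + (2.1667)·(2.1667)) / 5 = 10.8333/5 = 2.1667
  s[V,W] = ((1.1667)·(1.3333) + (-1.8333)·(3.3333) + (0.1667)·(-0.6667) + (-0.8333)·(2.3333) + (-0.8333)·(-3.6667) + (2.1667)·(-2.6667)) / 5 = -9.3333/5 = -1.8667
  s[W,W] = ((1.3333)·(1.3333) + (3.3333)·(3.3333) + (-0.6667)·(-0.6667) + (2.3333)·(2.3333) + (-3.6667)·(-3.6667) + (-2.6667)·(-2.6667)) / 5 = 39.3333/5 = 7.8667
  Sample standard deviations s_i = √(s[i,i]):
  s(U) = √(7.8667) = 2.8048
  s(V) = √(2.1667) = 1.472
  s(W) = √(7.8667) = 2.8048

Step 3 — r_{ij} = s_{ij} / (s_i · s_j):
  r[U,U] = 1 (diagonal).
  r[U,V] = 1.7333 / (2.8048 · 1.472) = 1.7333 / 4.1285 = 0.4198
  r[U,W] = -3.3333 / (2.8048 · 2.8048) = -3.3333 / 7.8667 = -0.4237
  r[V,V] = 1 (diagonal).
  r[V,W] = -1.8667 / (1.472 · 2.8048) = -1.8667 / 4.1285 = -0.4521
  r[W,W] = 1 (diagonal).

R is symmetric with unit diagonal. Assembling:

R = [[1, 0.4198, -0.4237],
 [0.4198, 1, -0.4521],
 [-0.4237, -0.4521, 1]]


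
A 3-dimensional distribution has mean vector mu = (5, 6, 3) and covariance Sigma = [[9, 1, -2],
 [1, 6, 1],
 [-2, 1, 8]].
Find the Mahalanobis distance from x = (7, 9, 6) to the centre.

Step 1 — centre the observation: (x - mu) = (2, 3, 3).

Step 2 — invert Sigma (cofactor / det for 3×3, or solve directly):
  Sigma^{-1} = [[0.1214, -0.0258, 0.0336],
 [-0.0258, 0.1757, -0.0284],
 [0.0336, -0.0284, 0.137]].

Step 3 — form the quadratic (x - mu)^T · Sigma^{-1} · (x - mu):
  Sigma^{-1} · (x - mu) = (0.2661, 0.3902, 0.3928).
  (x - mu)^T · [Sigma^{-1} · (x - mu)] = (2)·(0.2661) + (3)·(0.3902) + (3)·(0.3928) = 2.8811.

Step 4 — take square root: d = √(2.8811) ≈ 1.6974.

d(x, mu) = √(2.8811) ≈ 1.6974


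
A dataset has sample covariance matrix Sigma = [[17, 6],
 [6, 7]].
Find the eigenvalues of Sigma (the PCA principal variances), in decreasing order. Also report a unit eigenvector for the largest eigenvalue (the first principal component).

Step 1 — characteristic polynomial of 2×2 Sigma:
  det(Sigma - λI) = λ² - trace · λ + det = 0.
  trace = 17 + 7 = 24, det = 17·7 - (6)² = 83.
Step 2 — discriminant:
  Δ = trace² - 4·det = 576 - 332 = 244.
Step 3 — eigenvalues:
  λ = (trace ± √Δ)/2 = (24 ± 15.6205)/2,
  λ_1 = 19.8102,  λ_2 = 4.1898.

Step 4 — unit eigenvector for λ_1: solve (Sigma - λ_1 I)v = 0. First row:
  (17 - 19.8102)·v_x + (6)·v_y = 0, i.e. (-2.8102)·v_x + (6)·v_y = 0,
  so v ∝ (b, λ_1 - a) = (6, 2.8102) = u.
  ||u|| = √((6)² + (2.8102)²) = √(43.8975) ≈ 6.6255,
  v_1 = u/||u|| ≈ (0.9056, 0.4242) (||v_1|| = 1).

λ_1 = 19.8102,  λ_2 = 4.1898;  v_1 ≈ (0.9056, 0.4242)


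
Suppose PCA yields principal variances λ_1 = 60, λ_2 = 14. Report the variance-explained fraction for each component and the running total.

Step 1 — total variance = trace(Sigma) = Σ λ_i = 60 + 14 = 74.

Step 2 — fraction explained by component i = λ_i / Σ λ:
  PC1: 60/74 = 0.8108
  PC2: 14/74 = 0.1892

Step 3 — cumulative fraction after k components = (λ_1 + ... + λ_k) / Σ λ:
  k = 1: 60/74 = 0.8108
  k = 2: (60 + 14)/74 = 74/74 = 1

Summary (fraction, with percent):

explained: PC1 0.8108 (81.08%), PC2 0.1892 (18.92%);  cumulative: 0.8108, 1


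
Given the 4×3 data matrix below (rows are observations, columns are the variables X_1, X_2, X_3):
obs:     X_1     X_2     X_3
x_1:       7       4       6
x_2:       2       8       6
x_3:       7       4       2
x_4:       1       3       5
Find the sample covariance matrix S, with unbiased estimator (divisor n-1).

Step 1 — column means:
  mean(X_1) = (7 + 2 + 7 + 1) / 4 = 17/4 = 4.25
  mean(X_2) = (4 + 8 + 4 + 3) / 4 = 19/4 = 4.75
  mean(X_3) = (6 + 6 + 2 + 5) / 4 = 19/4 = 4.75

Step 2 — sample covariance S[i,j] = (1/(n-1)) · Σ_k (x_{k,i} - mean_i) · (x_{k,j} - mean_j), with n-1 = 3.
  S[X_1,X_1] = ((2.75)·(2.75) + (-2.25)·(-2.25) + (2.75)·(2.75) + (-3.25)·(-3.25)) / 3 = 30.75/3 = 10.25
  S[X_1,X_2] = ((2.75)·(-0.75) + (-2.25)·(3.25) + (2.75)·(-0.75) + (-3.25)·(-1.75)) / 3 = -5.75/3 = -1.9167
  S[X_1,X_3] = ((2.75)·(1.25) + (-2.25)·(1.25) + (2.75)·(-2.75) + (-3.25)·(0.25)) / 3 = -7.75/3 = -2.5833
  S[X_2,X_2] = ((-0.75)·(-0.75) + (3.25)·(3.25) + (-0.75)·(-0.75) + (-1.75)·(-1.75)) / 3 = 14.75/3 = 4.9167
  S[X_2,X_3] = ((-0.75)·(1.25) + (3.25)·(1.25) + (-0.75)·(-2.75) + (-1.75)·(0.25)) / 3 = 4.75/3 = 1.5833
  S[X_3,X_3] = ((1.25)·(1.25) + (1.25)·(1.25) + (-2.75)·(-2.75) + (0.25)·(0.25)) / 3 = 10.75/3 = 3.5833

S is symmetric (S[j,i] = S[i,j]). Assembling:

S = [[10.25, -1.9167, -2.5833],
 [-1.9167, 4.9167, 1.5833],
 [-2.5833, 1.5833, 3.5833]]


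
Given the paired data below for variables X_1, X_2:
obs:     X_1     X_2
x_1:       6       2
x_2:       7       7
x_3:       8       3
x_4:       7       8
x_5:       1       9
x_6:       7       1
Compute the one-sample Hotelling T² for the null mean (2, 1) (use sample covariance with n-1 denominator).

Step 1 — sample mean vector:
  mean(X_1) = (6 + 7 + 8 + 7 + 1 + 7) / 6 = 36/6 = 6
  mean(X_2) = (2 + 7 + 3 + 8 + 9 + 1) / 6 = 30/6 = 5
  x̄ = (6, 5),  deviation x̄ - mu_0 = (6, 5) - (2, 1) = (4, 4).

Step 2 — sample covariance matrix, S[i,j] = (1/(n-1)) · Σ_k (x_{k,i} - mean_i) · (x_{k,j} - mean_j), divisor n-1 = 5:
  S[X_1,X_1] = ((0)·(0) + (1)·(1) + (2)·(2) + (1)·(1) + (-5)·(-5) + (1)·(1)) / 5 = 32/5 = 6.4
  S[X_1,X_2] = ((0)·(-3) + (1)·(2) + (2)·(-2) + (1)·(3) + (-5)·(4) + (1)·(-4)) / 5 = -23/5 = -4.6
  S[X_2,X_2] = ((-3)·(-3) + (2)·(2) + (-2)·(-2) + (3)·(3) + (4)·(4) + (-4)·(-4)) / 5 = 58/5 = 11.6
  S = [[6.4, -4.6],
 [-4.6, 11.6]].

Step 3 — invert S. det(S) = 6.4·11.6 - (-4.6)² = 53.08.
  S^{-1} = (1/det) · [[d, -b], [-b, a]] = [[0.2185, 0.0867],
 [0.0867, 0.1206]].

Step 4 — quadratic form (x̄ - mu_0)^T · S^{-1} · (x̄ - mu_0):
  S^{-1} · (x̄ - mu_0) = (1.2208, 0.8289),
  (x̄ - mu_0)^T · [...] = (4)·(1.2208) + (4)·(0.8289) = 8.1989.

Step 5 — scale by n: T² = 6 · 8.1989 = 49.1937.

T² ≈ 49.1937


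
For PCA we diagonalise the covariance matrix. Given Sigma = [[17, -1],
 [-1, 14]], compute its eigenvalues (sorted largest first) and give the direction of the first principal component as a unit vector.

Step 1 — characteristic polynomial of 2×2 Sigma:
  det(Sigma - λI) = λ² - trace · λ + det = 0.
  trace = 17 + 14 = 31, det = 17·14 - (-1)² = 237.
Step 2 — discriminant:
  Δ = trace² - 4·det = 961 - 948 = 13.
Step 3 — eigenvalues:
  λ = (trace ± √Δ)/2 = (31 ± 3.6056)/2,
  λ_1 = 17.3028,  λ_2 = 13.6972.

Step 4 — unit eigenvector for λ_1: solve (Sigma - λ_1 I)v = 0. First row:
  (17 - 17.3028)·v_x + (-1)·v_y = 0, i.e. (-0.3028)·v_x + (-1)·v_y = 0,
  so v ∝ (b, λ_1 - a) = (-1, 0.3028); multiply by -1 so the first entry is positive: u = (1, -0.3028).
  ||u|| = √((1)² + (-0.3028)²) = √(1.0917) ≈ 1.0448,
  v_1 = u/||u|| ≈ (0.9571, -0.2898) (||v_1|| = 1).

λ_1 = 17.3028,  λ_2 = 13.6972;  v_1 ≈ (0.9571, -0.2898)


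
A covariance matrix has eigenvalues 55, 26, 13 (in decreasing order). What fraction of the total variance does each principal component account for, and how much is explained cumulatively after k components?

Step 1 — total variance = trace(Sigma) = Σ λ_i = 55 + 26 + 13 = 94.

Step 2 — fraction explained by component i = λ_i / Σ λ:
  PC1: 55/94 = 0.5851
  PC2: 26/94 = 0.2766
  PC3: 13/94 = 0.1383

Step 3 — cumulative fraction after k components = (λ_1 + ... + λ_k) / Σ λ:
  k = 1: 55/94 = 0.5851
  k = 2: (55 + 26)/94 = 81/94 = 0.8617
  k = 3: (55 + 26 + 13)/94 = 94/94 = 1

Summary (fraction, with percent):

explained: PC1 0.5851 (58.51%), PC2 0.2766 (27.66%), PC3 0.1383 (13.83%);  cumulative: 0.5851, 0.8617, 1


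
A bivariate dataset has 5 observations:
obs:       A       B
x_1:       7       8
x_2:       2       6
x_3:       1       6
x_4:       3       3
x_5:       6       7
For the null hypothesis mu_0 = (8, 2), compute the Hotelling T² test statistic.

Step 1 — sample mean vector:
  mean(A) = (7 + 2 + 1 + 3 + 6) / 5 = 19/5 = 3.8
  mean(B) = (8 + 6 + 6 + 3 + 7) / 5 = 30/5 = 6
  x̄ = (3.8, 6),  deviation x̄ - mu_0 = (3.8, 6) - (8, 2) = (-4.2, 4).

Step 2 — sample covariance matrix, S[i,j] = (1/(n-1)) · Σ_k (x_{k,i} - mean_i) · (x_{k,j} - mean_j), divisor n-1 = 4:
  S[A,A] = ((3.2)·(3.2) + (-1.8)·(-1.8) + (-2.8)·(-2.8) + (-0.8)·(-0.8) + (2.2)·(2.2)) / 4 = 26.8/4 = 6.7
  S[A,B] = ((3.2)·(2) + (-1.8)·(0) + (-2.8)·(0) + (-0.8)·(-3) + (2.2)·(1)) / 4 = 11/4 = 2.75
  S[B,B] = ((2)·(2) + (0)·(0) + (0)·(0) + (-3)·(-3) + (1)·(1)) / 4 = 14/4 = 3.5
  S = [[6.7, 2.75],
 [2.75, 3.5]].

Step 3 — invert S. det(S) = 6.7·3.5 - (2.75)² = 15.8875.
  S^{-1} = (1/det) · [[d, -b], [-b, a]] = [[0.2203, -0.1731],
 [-0.1731, 0.4217]].

Step 4 — quadratic form (x̄ - mu_0)^T · S^{-1} · (x̄ - mu_0):
  S^{-1} · (x̄ - mu_0) = (-1.6176, 2.4138),
  (x̄ - mu_0)^T · [...] = (-4.2)·(-1.6176) + (4)·(2.4138) = 16.4494.

Step 5 — scale by n: T² = 5 · 16.4494 = 82.247.

T² ≈ 82.247


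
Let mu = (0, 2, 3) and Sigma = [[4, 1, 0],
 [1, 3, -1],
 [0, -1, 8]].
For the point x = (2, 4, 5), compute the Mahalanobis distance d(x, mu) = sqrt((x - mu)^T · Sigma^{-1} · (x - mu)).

Step 1 — centre the observation: (x - mu) = (2, 2, 2).

Step 2 — invert Sigma (cofactor / det for 3×3, or solve directly):
  Sigma^{-1} = [[0.2738, -0.0952, -0.0119],
 [-0.0952, 0.381, 0.0476],
 [-0.0119, 0.0476, 0.131]].

Step 3 — form the quadratic (x - mu)^T · Sigma^{-1} · (x - mu):
  Sigma^{-1} · (x - mu) = (0.3333, 0.6667, 0.3333).
  (x - mu)^T · [Sigma^{-1} · (x - mu)] = (2)·(0.3333) + (2)·(0.6667) + (2)·(0.3333) = 2.6667.

Step 4 — take square root: d = √(2.6667) ≈ 1.633.

d(x, mu) = √(2.6667) ≈ 1.633


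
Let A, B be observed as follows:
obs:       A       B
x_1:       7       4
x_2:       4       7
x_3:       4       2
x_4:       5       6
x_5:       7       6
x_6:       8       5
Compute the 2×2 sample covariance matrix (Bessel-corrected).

Step 1 — column means:
  mean(A) = (7 + 4 + 4 + 5 + 7 + 8) / 6 = 35/6 = 5.8333
  mean(B) = (4 + 7 + 2 + 6 + 6 + 5) / 6 = 30/6 = 5

Step 2 — sample covariance S[i,j] = (1/(n-1)) · Σ_k (x_{k,i} - mean_i) · (x_{k,j} - mean_j), with n-1 = 5.
  S[A,A] = ((1.1667)·(1.1667) + (-1.8333)·(-1.8333) + (-1.8333)·(-1.8333) + (-0.8333)·(-0.8333) + (1.1667)·(1.1667) + (2.1667)·(2.1667)) / 5 = 14.8333/5 = 2.9667
  S[A,B] = ((1.1667)·(-1) + (-1.8333)·(2) + (-1.8333)·(-3) + (-0.8333)·(1) + (1.1667)·(1) + (2.1667)·(0)) / 5 = 1/5 = 0.2
  S[B,B] = ((-1)·(-1) + (2)·(2) + (-3)·(-3) + (1)·(1) + (1)·(1) + (0)·(0)) / 5 = 16/5 = 3.2

S is symmetric (S[j,i] = S[i,j]). Assembling:

S = [[2.9667, 0.2],
 [0.2, 3.2]]


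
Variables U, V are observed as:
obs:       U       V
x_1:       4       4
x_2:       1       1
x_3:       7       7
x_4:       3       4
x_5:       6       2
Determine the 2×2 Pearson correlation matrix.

Step 1 — column means:
  mean(U) = (4 + 1 + 7 + 3 + 6) / 5 = 21/5 = 4.2
  mean(V) = (4 + 1 + 7 + 4 + 2) / 5 = 18/5 = 3.6

Step 2 — sample variances and covariances s[i,j] = (1/(n-1)) · Σ_k (x_{k,i} - mean_i) · (x_{k,j} - mean_j), with n-1 = 4:
  s[U,U] = ((-0.2)·(-0.2) + (-3.2)·(-3.2) + (2.8)·(2.8) + (-1.2)·(-1.2) + (1.8)·(1.8)) / 4 = 22.8/4 = 5.7
  s[U,V] = ((-0.2)·(0.4) + (-3.2)·(-2.6) + (2.8)·(3.4) + (-1.2)·(0.4) + (1.8)·(-1.6)) / 4 = 14.4/4 = 3.6
  s[V,V] = ((0.4)·(0.4) + (-2.6)·(-2.6) + (3.4)·(3.4) + (0.4)·(0.4) + (-1.6)·(-1.6)) / 4 = 21.2/4 = 5.3
  Sample standard deviations s_i = √(s[i,i]):
  s(U) = √(5.7) = 2.3875
  s(V) = √(5.3) = 2.3022

Step 3 — r_{ij} = s_{ij} / (s_i · s_j):
  r[U,U] = 1 (diagonal).
  r[U,V] = 3.6 / (2.3875 · 2.3022) = 3.6 / 5.4964 = 0.655
  r[V,V] = 1 (diagonal).

R is symmetric with unit diagonal. Assembling:

R = [[1, 0.655],
 [0.655, 1]]


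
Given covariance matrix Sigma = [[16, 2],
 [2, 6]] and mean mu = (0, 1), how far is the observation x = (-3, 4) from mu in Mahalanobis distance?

Step 1 — centre the observation: (x - mu) = (-3, 3).

Step 2 — invert Sigma. det(Sigma) = 16·6 - (2)² = 92.
  Sigma^{-1} = (1/det) · [[d, -b], [-b, a]] = [[0.0652, -0.0217],
 [-0.0217, 0.1739]].

Step 3 — form the quadratic (x - mu)^T · Sigma^{-1} · (x - mu):
  Sigma^{-1} · (x - mu) = (-0.2609, 0.587).
  (x - mu)^T · [Sigma^{-1} · (x - mu)] = (-3)·(-0.2609) + (3)·(0.587) = 2.5435.

Step 4 — take square root: d = √(2.5435) ≈ 1.5948.

d(x, mu) = √(2.5435) ≈ 1.5948


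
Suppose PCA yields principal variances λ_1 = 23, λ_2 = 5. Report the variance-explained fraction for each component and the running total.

Step 1 — total variance = trace(Sigma) = Σ λ_i = 23 + 5 = 28.

Step 2 — fraction explained by component i = λ_i / Σ λ:
  PC1: 23/28 = 0.8214
  PC2: 5/28 = 0.1786

Step 3 — cumulative fraction after k components = (λ_1 + ... + λ_k) / Σ λ:
  k = 1: 23/28 = 0.8214
  k = 2: (23 + 5)/28 = 28/28 = 1

Summary (fraction, with percent):

explained: PC1 0.8214 (82.14%), PC2 0.1786 (17.86%);  cumulative: 0.8214, 1


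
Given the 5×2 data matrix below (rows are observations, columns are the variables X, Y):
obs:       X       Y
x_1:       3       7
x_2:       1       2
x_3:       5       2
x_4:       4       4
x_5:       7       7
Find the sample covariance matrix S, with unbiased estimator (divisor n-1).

Step 1 — column means:
  mean(X) = (3 + 1 + 5 + 4 + 7) / 5 = 20/5 = 4
  mean(Y) = (7 + 2 + 2 + 4 + 7) / 5 = 22/5 = 4.4

Step 2 — sample covariance S[i,j] = (1/(n-1)) · Σ_k (x_{k,i} - mean_i) · (x_{k,j} - mean_j), with n-1 = 4.
  S[X,X] = ((-1)·(-1) + (-3)·(-3) + (1)·(1) + (0)·(0) + (3)·(3)) / 4 = 20/4 = 5
  S[X,Y] = ((-1)·(2.6) + (-3)·(-2.4) + (1)·(-2.4) + (0)·(-0.4) + (3)·(2.6)) / 4 = 10/4 = 2.5
  S[Y,Y] = ((2.6)·(2.6) + (-2.4)·(-2.4) + (-2.4)·(-2.4) + (-0.4)·(-0.4) + (2.6)·(2.6)) / 4 = 25.2/4 = 6.3

S is symmetric (S[j,i] = S[i,j]). Assembling:

S = [[5, 2.5],
 [2.5, 6.3]]


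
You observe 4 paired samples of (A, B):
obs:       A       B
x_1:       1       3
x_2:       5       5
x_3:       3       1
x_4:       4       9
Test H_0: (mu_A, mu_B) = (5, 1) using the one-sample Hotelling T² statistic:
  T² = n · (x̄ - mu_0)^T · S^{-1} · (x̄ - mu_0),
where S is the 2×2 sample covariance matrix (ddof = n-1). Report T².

Step 1 — sample mean vector:
  mean(A) = (1 + 5 + 3 + 4) / 4 = 13/4 = 3.25
  mean(B) = (3 + 5 + 1 + 9) / 4 = 18/4 = 4.5
  x̄ = (3.25, 4.5),  deviation x̄ - mu_0 = (3.25, 4.5) - (5, 1) = (-1.75, 3.5).

Step 2 — sample covariance matrix, S[i,j] = (1/(n-1)) · Σ_k (x_{k,i} - mean_i) · (x_{k,j} - mean_j), divisor n-1 = 3:
  S[A,A] = ((-2.25)·(-2.25) + (1.75)·(1.75) + (-0.25)·(-0.25) + (0.75)·(0.75)) / 3 = 8.75/3 = 2.9167
  S[A,B] = ((-2.25)·(-1.5) + (1.75)·(0.5) + (-0.25)·(-3.5) + (0.75)·(4.5)) / 3 = 8.5/3 = 2.8333
  S[B,B] = ((-1.5)·(-1.5) + (0.5)·(0.5) + (-3.5)·(-3.5) + (4.5)·(4.5)) / 3 = 35/3 = 11.6667
  S = [[2.9167, 2.8333],
 [2.8333, 11.6667]].

Step 3 — invert S. det(S) = 2.9167·11.6667 - (2.8333)² = 26.
  S^{-1} = (1/det) · [[d, -b], [-b, a]] = [[0.4487, -0.109],
 [-0.109, 0.1122]].

Step 4 — quadratic form (x̄ - mu_0)^T · S^{-1} · (x̄ - mu_0):
  S^{-1} · (x̄ - mu_0) = (-1.1667, 0.5833),
  (x̄ - mu_0)^T · [...] = (-1.75)·(-1.1667) + (3.5)·(0.5833) = 4.0833.

Step 5 — scale by n: T² = 4 · 4.0833 = 16.3333.

T² ≈ 16.3333


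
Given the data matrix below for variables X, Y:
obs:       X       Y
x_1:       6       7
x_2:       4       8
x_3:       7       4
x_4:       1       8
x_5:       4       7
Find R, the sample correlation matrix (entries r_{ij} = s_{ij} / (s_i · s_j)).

Step 1 — column means:
  mean(X) = (6 + 4 + 7 + 1 + 4) / 5 = 22/5 = 4.4
  mean(Y) = (7 + 8 + 4 + 8 + 7) / 5 = 34/5 = 6.8

Step 2 — sample variances and covariances s[i,j] = (1/(n-1)) · Σ_k (x_{k,i} - mean_i) · (x_{k,j} - mean_j), with n-1 = 4:
  s[X,X] = ((1.6)·(1.6) + (-0.4)·(-0.4) + (2.6)·(2.6) + (-3.4)·(-3.4) + (-0.4)·(-0.4)) / 4 = 21.2/4 = 5.3
  s[X,Y] = ((1.6)·(0.2) + (-0.4)·(1.2) + (2.6)·(-2.8) + (-3.4)·(1.2) + (-0.4)·(0.2)) / 4 = -11.6/4 = -2.9
  s[Y,Y] = ((0.2)·(0.2) + (1.2)·(1.2) + (-2.8)·(-2.8) + (1.2)·(1.2) + (0.2)·(0.2)) / 4 = 10.8/4 = 2.7
  Sample standard deviations s_i = √(s[i,i]):
  s(X) = √(5.3) = 2.3022
  s(Y) = √(2.7) = 1.6432

Step 3 — r_{ij} = s_{ij} / (s_i · s_j):
  r[X,X] = 1 (diagonal).
  r[X,Y] = -2.9 / (2.3022 · 1.6432) = -2.9 / 3.7829 = -0.7666
  r[Y,Y] = 1 (diagonal).

R is symmetric with unit diagonal. Assembling:

R = [[1, -0.7666],
 [-0.7666, 1]]


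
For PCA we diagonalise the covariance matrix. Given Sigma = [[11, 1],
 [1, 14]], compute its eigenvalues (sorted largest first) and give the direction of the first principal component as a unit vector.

Step 1 — characteristic polynomial of 2×2 Sigma:
  det(Sigma - λI) = λ² - trace · λ + det = 0.
  trace = 11 + 14 = 25, det = 11·14 - (1)² = 153.
Step 2 — discriminant:
  Δ = trace² - 4·det = 625 - 612 = 13.
Step 3 — eigenvalues:
  λ = (trace ± √Δ)/2 = (25 ± 3.6056)/2,
  λ_1 = 14.3028,  λ_2 = 10.6972.

Step 4 — unit eigenvector for λ_1: solve (Sigma - λ_1 I)v = 0. First row:
  (11 - 14.3028)·v_x + (1)·v_y = 0, i.e. (-3.3028)·v_x + (1)·v_y = 0,
  so v ∝ (b, λ_1 - a) = (1, 3.3028) = u.
  ||u|| = √((1)² + (3.3028)²) = √(11.9083) ≈ 3.4508,
  v_1 = u/||u|| ≈ (0.2898, 0.9571) (||v_1|| = 1).

λ_1 = 14.3028,  λ_2 = 10.6972;  v_1 ≈ (0.2898, 0.9571)


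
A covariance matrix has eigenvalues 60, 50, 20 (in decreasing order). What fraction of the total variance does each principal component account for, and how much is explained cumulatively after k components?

Step 1 — total variance = trace(Sigma) = Σ λ_i = 60 + 50 + 20 = 130.

Step 2 — fraction explained by component i = λ_i / Σ λ:
  PC1: 60/130 = 0.4615
  PC2: 50/130 = 0.3846
  PC3: 20/130 = 0.1538

Step 3 — cumulative fraction after k components = (λ_1 + ... + λ_k) / Σ λ:
  k = 1: 60/130 = 0.4615
  k = 2: (60 + 50)/130 = 110/130 = 0.8462
  k = 3: (60 + 50 + 20)/130 = 130/130 = 1

Summary (fraction, with percent):

explained: PC1 0.4615 (46.15%), PC2 0.3846 (38.46%), PC3 0.1538 (15.38%);  cumulative: 0.4615, 0.8462, 1


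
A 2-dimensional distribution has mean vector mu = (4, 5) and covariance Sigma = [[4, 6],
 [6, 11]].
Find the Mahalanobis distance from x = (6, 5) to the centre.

Step 1 — centre the observation: (x - mu) = (2, 0).

Step 2 — invert Sigma. det(Sigma) = 4·11 - (6)² = 8.
  Sigma^{-1} = (1/det) · [[d, -b], [-b, a]] = [[1.375, -0.75],
 [-0.75, 0.5]].

Step 3 — form the quadratic (x - mu)^T · Sigma^{-1} · (x - mu):
  Sigma^{-1} · (x - mu) = (2.75, -1.5).
  (x - mu)^T · [Sigma^{-1} · (x - mu)] = (2)·(2.75) + (0)·(-1.5) = 5.5.

Step 4 — take square root: d = √(5.5) ≈ 2.3452.

d(x, mu) = √(5.5) ≈ 2.3452


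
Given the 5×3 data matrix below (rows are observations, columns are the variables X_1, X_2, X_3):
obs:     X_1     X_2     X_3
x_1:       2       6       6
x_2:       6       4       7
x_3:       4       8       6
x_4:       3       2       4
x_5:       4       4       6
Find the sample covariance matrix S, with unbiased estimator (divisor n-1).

Step 1 — column means:
  mean(X_1) = (2 + 6 + 4 + 3 + 4) / 5 = 19/5 = 3.8
  mean(X_2) = (6 + 4 + 8 + 2 + 4) / 5 = 24/5 = 4.8
  mean(X_3) = (6 + 7 + 6 + 4 + 6) / 5 = 29/5 = 5.8

Step 2 — sample covariance S[i,j] = (1/(n-1)) · Σ_k (x_{k,i} - mean_i) · (x_{k,j} - mean_j), with n-1 = 4.
  S[X_1,X_1] = ((-1.8)·(-1.8) + (2.2)·(2.2) + (0.2)·(0.2) + (-0.8)·(-0.8) + (0.2)·(0.2)) / 4 = 8.8/4 = 2.2
  S[X_1,X_2] = ((-1.8)·(1.2) + (2.2)·(-0.8) + (0.2)·(3.2) + (-0.8)·(-2.8) + (0.2)·(-0.8)) / 4 = -1.2/4 = -0.3
  S[X_1,X_3] = ((-1.8)·(0.2) + (2.2)·(1.2) + (0.2)·(0.2) + (-0.8)·(-1.8) + (0.2)·(0.2)) / 4 = 3.8/4 = 0.95
  S[X_2,X_2] = ((1.2)·(1.2) + (-0.8)·(-0.8) + (3.2)·(3.2) + (-2.8)·(-2.8) + (-0.8)·(-0.8)) / 4 = 20.8/4 = 5.2
  S[X_2,X_3] = ((1.2)·(0.2) + (-0.8)·(1.2) + (3.2)·(0.2) + (-2.8)·(-1.8) + (-0.8)·(0.2)) / 4 = 4.8/4 = 1.2
  S[X_3,X_3] = ((0.2)·(0.2) + (1.2)·(1.2) + (0.2)·(0.2) + (-1.8)·(-1.8) + (0.2)·(0.2)) / 4 = 4.8/4 = 1.2

S is symmetric (S[j,i] = S[i,j]). Assembling:

S = [[2.2, -0.3, 0.95],
 [-0.3, 5.2, 1.2],
 [0.95, 1.2, 1.2]]


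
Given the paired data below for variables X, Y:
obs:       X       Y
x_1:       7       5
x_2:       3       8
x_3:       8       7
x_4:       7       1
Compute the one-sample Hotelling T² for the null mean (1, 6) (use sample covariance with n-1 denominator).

Step 1 — sample mean vector:
  mean(X) = (7 + 3 + 8 + 7) / 4 = 25/4 = 6.25
  mean(Y) = (5 + 8 + 7 + 1) / 4 = 21/4 = 5.25
  x̄ = (6.25, 5.25),  deviation x̄ - mu_0 = (6.25, 5.25) - (1, 6) = (5.25, -0.75).

Step 2 — sample covariance matrix, S[i,j] = (1/(n-1)) · Σ_k (x_{k,i} - mean_i) · (x_{k,j} - mean_j), divisor n-1 = 3:
  S[X,X] = ((0.75)·(0.75) + (-3.25)·(-3.25) + (1.75)·(1.75) + (0.75)·(0.75)) / 3 = 14.75/3 = 4.9167
  S[X,Y] = ((0.75)·(-0.25) + (-3.25)·(2.75) + (1.75)·(1.75) + (0.75)·(-4.25)) / 3 = -9.25/3 = -3.0833
  S[Y,Y] = ((-0.25)·(-0.25) + (2.75)·(2.75) + (1.75)·(1.75) + (-4.25)·(-4.25)) / 3 = 28.75/3 = 9.5833
  S = [[4.9167, -3.0833],
 [-3.0833, 9.5833]].

Step 3 — invert S. det(S) = 4.9167·9.5833 - (-3.0833)² = 37.6111.
  S^{-1} = (1/det) · [[d, -b], [-b, a]] = [[0.2548, 0.082],
 [0.082, 0.1307]].

Step 4 — quadratic form (x̄ - mu_0)^T · S^{-1} · (x̄ - mu_0):
  S^{-1} · (x̄ - mu_0) = (1.2762, 0.3323),
  (x̄ - mu_0)^T · [...] = (5.25)·(1.2762) + (-0.75)·(0.3323) = 6.4509.

Step 5 — scale by n: T² = 4 · 6.4509 = 25.8035.

T² ≈ 25.8035


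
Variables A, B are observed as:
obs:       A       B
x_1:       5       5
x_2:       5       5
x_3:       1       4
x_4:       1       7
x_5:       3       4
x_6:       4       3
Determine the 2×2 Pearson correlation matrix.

Step 1 — column means:
  mean(A) = (5 + 5 + 1 + 1 + 3 + 4) / 6 = 19/6 = 3.1667
  mean(B) = (5 + 5 + 4 + 7 + 4 + 3) / 6 = 28/6 = 4.6667

Step 2 — sample variances and covariances s[i,j] = (1/(n-1)) · Σ_k (x_{k,i} - mean_i) · (x_{k,j} - mean_j), with n-1 = 5:
  s[A,A] = ((1.8333)·(1.8333) + (1.8333)·(1.8333) + (-2.1667)·(-2.1667) + (-2.1667)·(-2.1667) + (-0.1667)·(-0.1667) + (0.8333)·(0.8333)) / 5 = 16.8333/5 = 3.3667
  s[A,B] = ((1.8333)·(0.3333) + (1.8333)·(0.3333) + (-2.1667)·(-0.6667) + (-2.1667)·(2.3333) + (-0.1667)·(-0.6667) + (0.8333)·(-1.6667)) / 5 = -3.6667/5 = -0.7333
  s[B,B] = ((0.3333)·(0.3333) + (0.3333)·(0.3333) + (-0.6667)·(-0.6667) + (2.3333)·(2.3333) + (-0.6667)·(-0.6667) + (-1.6667)·(-1.6667)) / 5 = 9.3333/5 = 1.8667
  Sample standard deviations s_i = √(s[i,i]):
  s(A) = √(3.3667) = 1.8348
  s(B) = √(1.8667) = 1.3663

Step 3 — r_{ij} = s_{ij} / (s_i · s_j):
  r[A,A] = 1 (diagonal).
  r[A,B] = -0.7333 / (1.8348 · 1.3663) = -0.7333 / 2.5069 = -0.2925
  r[B,B] = 1 (diagonal).

R is symmetric with unit diagonal. Assembling:

R = [[1, -0.2925],
 [-0.2925, 1]]


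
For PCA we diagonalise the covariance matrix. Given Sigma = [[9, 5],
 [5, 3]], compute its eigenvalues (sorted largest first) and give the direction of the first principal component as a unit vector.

Step 1 — characteristic polynomial of 2×2 Sigma:
  det(Sigma - λI) = λ² - trace · λ + det = 0.
  trace = 9 + 3 = 12, det = 9·3 - (5)² = 2.
Step 2 — discriminant:
  Δ = trace² - 4·det = 144 - 8 = 136.
Step 3 — eigenvalues:
  λ = (trace ± √Δ)/2 = (12 ± 11.6619)/2,
  λ_1 = 11.831,  λ_2 = 0.169.

Step 4 — unit eigenvector for λ_1: solve (Sigma - λ_1 I)v = 0. First row:
  (9 - 11.831)·v_x + (5)·v_y = 0, i.e. (-2.831)·v_x + (5)·v_y = 0,
  so v ∝ (b, λ_1 - a) = (5, 2.831) = u.
  ||u|| = √((5)² + (2.831)²) = √(33.0143) ≈ 5.7458,
  v_1 = u/||u|| ≈ (0.8702, 0.4927) (||v_1|| = 1).

λ_1 = 11.831,  λ_2 = 0.169;  v_1 ≈ (0.8702, 0.4927)


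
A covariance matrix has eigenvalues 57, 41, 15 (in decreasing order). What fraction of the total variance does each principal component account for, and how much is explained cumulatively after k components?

Step 1 — total variance = trace(Sigma) = Σ λ_i = 57 + 41 + 15 = 113.

Step 2 — fraction explained by component i = λ_i / Σ λ:
  PC1: 57/113 = 0.5044
  PC2: 41/113 = 0.3628
  PC3: 15/113 = 0.1327

Step 3 — cumulative fraction after k components = (λ_1 + ... + λ_k) / Σ λ:
  k = 1: 57/113 = 0.5044
  k = 2: (57 + 41)/113 = 98/113 = 0.8673
  k = 3: (57 + 41 + 15)/113 = 113/113 = 1

Summary (fraction, with percent):

explained: PC1 0.5044 (50.44%), PC2 0.3628 (36.28%), PC3 0.1327 (13.27%);  cumulative: 0.5044, 0.8673, 1


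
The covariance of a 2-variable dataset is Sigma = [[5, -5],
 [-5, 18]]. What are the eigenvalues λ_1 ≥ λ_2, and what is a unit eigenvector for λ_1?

Step 1 — characteristic polynomial of 2×2 Sigma:
  det(Sigma - λI) = λ² - trace · λ + det = 0.
  trace = 5 + 18 = 23, det = 5·18 - (-5)² = 65.
Step 2 — discriminant:
  Δ = trace² - 4·det = 529 - 260 = 269.
Step 3 — eigenvalues:
  λ = (trace ± √Δ)/2 = (23 ± 16.4012)/2,
  λ_1 = 19.7006,  λ_2 = 3.2994.

Step 4 — unit eigenvector for λ_1: solve (Sigma - λ_1 I)v = 0. First row:
  (5 - 19.7006)·v_x + (-5)·v_y = 0, i.e. (-14.7006)·v_x + (-5)·v_y = 0,
  so v ∝ (b, λ_1 - a) = (-5, 14.7006); multiply by -1 so the first entry is positive: u = (5, -14.7006).
  ||u|| = √((5)² + (-14.7006)²) = √(241.1079) ≈ 15.5277,
  v_1 = u/||u|| ≈ (0.322, -0.9467) (||v_1|| = 1).

λ_1 = 19.7006,  λ_2 = 3.2994;  v_1 ≈ (0.322, -0.9467)


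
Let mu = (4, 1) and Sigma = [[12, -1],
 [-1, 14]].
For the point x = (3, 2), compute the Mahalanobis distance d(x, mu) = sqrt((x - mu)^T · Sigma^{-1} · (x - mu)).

Step 1 — centre the observation: (x - mu) = (-1, 1).

Step 2 — invert Sigma. det(Sigma) = 12·14 - (-1)² = 167.
  Sigma^{-1} = (1/det) · [[d, -b], [-b, a]] = [[0.0838, 0.006],
 [0.006, 0.0719]].

Step 3 — form the quadratic (x - mu)^T · Sigma^{-1} · (x - mu):
  Sigma^{-1} · (x - mu) = (-0.0778, 0.0659).
  (x - mu)^T · [Sigma^{-1} · (x - mu)] = (-1)·(-0.0778) + (1)·(0.0659) = 0.1437.

Step 4 — take square root: d = √(0.1437) ≈ 0.3791.

d(x, mu) = √(0.1437) ≈ 0.3791


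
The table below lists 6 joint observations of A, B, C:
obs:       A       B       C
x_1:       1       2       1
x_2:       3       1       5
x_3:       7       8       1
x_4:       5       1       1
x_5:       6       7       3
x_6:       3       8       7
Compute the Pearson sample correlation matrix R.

Step 1 — column means:
  mean(A) = (1 + 3 + 7 + 5 + 6 + 3) / 6 = 25/6 = 4.1667
  mean(B) = (2 + 1 + 8 + 1 + 7 + 8) / 6 = 27/6 = 4.5
  mean(C) = (1 + 5 + 1 + 1 + 3 + 7) / 6 = 18/6 = 3

Step 2 — sample variances and covariances s[i,j] = (1/(n-1)) · Σ_k (x_{k,i} - mean_i) · (x_{k,j} - mean_j), with n-1 = 5:
  s[A,A] = ((-3.1667)·(-3.1667) + (-1.1667)·(-1.1667) + (2.8333)·(2.8333) + (0.8333)·(0.8333) + (1.8333)·(1.8333) + (-1.1667)·(-1.1667)) / 5 = 24.8333/5 = 4.9667
  s[A,B] = ((-3.1667)·(-2.5) + (-1.1667)·(-3.5) + (2.8333)·(3.5) + (0.8333)·(-3.5) + (1.8333)·(2.5) + (-1.1667)·(3.5)) / 5 = 19.5/5 = 3.9
  s[A,C] = ((-3.1667)·(-2) + (-1.1667)·(2) + (2.8333)·(-2) + (0.8333)·(-2) + (1.8333)·(0) + (-1.1667)·(4)) / 5 = -8/5 = -1.6
  s[B,B] = ((-2.5)·(-2.5) + (-3.5)·(-3.5) + (3.5)·(3.5) + (-3.5)·(-3.5) + (2.5)·(2.5) + (3.5)·(3.5)) / 5 = 61.5/5 = 12.3
  s[B,C] = ((-2.5)·(-2) + (-3.5)·(2) + (3.5)·(-2) + (-3.5)·(-2) + (2.5)·(0) + (3.5)·(4)) / 5 = 12/5 = 2.4
  s[C,C] = ((-2)·(-2) + (2)·(2) + (-2)·(-2) + (-2)·(-2) + (0)·(0) + (4)·(4)) / 5 = 32/5 = 6.4
  Sample standard deviations s_i = √(s[i,i]):
  s(A) = √(4.9667) = 2.2286
  s(B) = √(12.3) = 3.5071
  s(C) = √(6.4) = 2.5298

Step 3 — r_{ij} = s_{ij} / (s_i · s_j):
  r[A,A] = 1 (diagonal).
  r[A,B] = 3.9 / (2.2286 · 3.5071) = 3.9 / 7.816 = 0.499
  r[A,C] = -1.6 / (2.2286 · 2.5298) = -1.6 / 5.638 = -0.2838
  r[B,B] = 1 (diagonal).
  r[B,C] = 2.4 / (3.5071 · 2.5298) = 2.4 / 8.8724 = 0.2705
  r[C,C] = 1 (diagonal).

R is symmetric with unit diagonal. Assembling:

R = [[1, 0.499, -0.2838],
 [0.499, 1, 0.2705],
 [-0.2838, 0.2705, 1]]


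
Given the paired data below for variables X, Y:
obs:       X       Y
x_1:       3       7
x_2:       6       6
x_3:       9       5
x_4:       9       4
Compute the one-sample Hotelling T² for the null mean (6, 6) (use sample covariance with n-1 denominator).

Step 1 — sample mean vector:
  mean(X) = (3 + 6 + 9 + 9) / 4 = 27/4 = 6.75
  mean(Y) = (7 + 6 + 5 + 4) / 4 = 22/4 = 5.5
  x̄ = (6.75, 5.5),  deviation x̄ - mu_0 = (6.75, 5.5) - (6, 6) = (0.75, -0.5).

Step 2 — sample covariance matrix, S[i,j] = (1/(n-1)) · Σ_k (x_{k,i} - mean_i) · (x_{k,j} - mean_j), divisor n-1 = 3:
  S[X,X] = ((-3.75)·(-3.75) + (-0.75)·(-0.75) + (2.25)·(2.25) + (2.25)·(2.25)) / 3 = 24.75/3 = 8.25
  S[X,Y] = ((-3.75)·(1.5) + (-0.75)·(0.5) + (2.25)·(-0.5) + (2.25)·(-1.5)) / 3 = -10.5/3 = -3.5
  S[Y,Y] = ((1.5)·(1.5) + (0.5)·(0.5) + (-0.5)·(-0.5) + (-1.5)·(-1.5)) / 3 = 5/3 = 1.6667
  S = [[8.25, -3.5],
 [-3.5, 1.6667]].

Step 3 — invert S. det(S) = 8.25·1.6667 - (-3.5)² = 1.5.
  S^{-1} = (1/det) · [[d, -b], [-b, a]] = [[1.1111, 2.3333],
 [2.3333, 5.5]].

Step 4 — quadratic form (x̄ - mu_0)^T · S^{-1} · (x̄ - mu_0):
  S^{-1} · (x̄ - mu_0) = (-0.3333, -1),
  (x̄ - mu_0)^T · [...] = (0.75)·(-0.3333) + (-0.5)·(-1) = 0.25.

Step 5 — scale by n: T² = 4 · 0.25 = 1.

T² ≈ 1


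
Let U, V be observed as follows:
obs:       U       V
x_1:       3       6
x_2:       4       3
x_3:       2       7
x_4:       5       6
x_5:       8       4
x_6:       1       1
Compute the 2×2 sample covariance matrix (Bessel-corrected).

Step 1 — column means:
  mean(U) = (3 + 4 + 2 + 5 + 8 + 1) / 6 = 23/6 = 3.8333
  mean(V) = (6 + 3 + 7 + 6 + 4 + 1) / 6 = 27/6 = 4.5

Step 2 — sample covariance S[i,j] = (1/(n-1)) · Σ_k (x_{k,i} - mean_i) · (x_{k,j} - mean_j), with n-1 = 5.
  S[U,U] = ((-0.8333)·(-0.8333) + (0.1667)·(0.1667) + (-1.8333)·(-1.8333) + (1.1667)·(1.1667) + (4.1667)·(4.1667) + (-2.8333)·(-2.8333)) / 5 = 30.8333/5 = 6.1667
  S[U,V] = ((-0.8333)·(1.5) + (0.1667)·(-1.5) + (-1.8333)·(2.5) + (1.1667)·(1.5) + (4.1667)·(-0.5) + (-2.8333)·(-3.5)) / 5 = 3.5/5 = 0.7
  S[V,V] = ((1.5)·(1.5) + (-1.5)·(-1.5) + (2.5)·(2.5) + (1.5)·(1.5) + (-0.5)·(-0.5) + (-3.5)·(-3.5)) / 5 = 25.5/5 = 5.1

S is symmetric (S[j,i] = S[i,j]). Assembling:

S = [[6.1667, 0.7],
 [0.7, 5.1]]


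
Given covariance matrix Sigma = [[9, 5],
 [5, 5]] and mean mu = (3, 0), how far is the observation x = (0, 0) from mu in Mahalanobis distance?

Step 1 — centre the observation: (x - mu) = (-3, 0).

Step 2 — invert Sigma. det(Sigma) = 9·5 - (5)² = 20.
  Sigma^{-1} = (1/det) · [[d, -b], [-b, a]] = [[0.25, -0.25],
 [-0.25, 0.45]].

Step 3 — form the quadratic (x - mu)^T · Sigma^{-1} · (x - mu):
  Sigma^{-1} · (x - mu) = (-0.75, 0.75).
  (x - mu)^T · [Sigma^{-1} · (x - mu)] = (-3)·(-0.75) + (0)·(0.75) = 2.25.

Step 4 — take square root: d = √(2.25) ≈ 1.5.

d(x, mu) = √(2.25) ≈ 1.5


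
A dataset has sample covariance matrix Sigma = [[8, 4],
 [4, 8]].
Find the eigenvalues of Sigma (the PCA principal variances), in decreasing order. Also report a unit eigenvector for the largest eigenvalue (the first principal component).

Step 1 — characteristic polynomial of 2×2 Sigma:
  det(Sigma - λI) = λ² - trace · λ + det = 0.
  trace = 8 + 8 = 16, det = 8·8 - (4)² = 48.
Step 2 — discriminant:
  Δ = trace² - 4·det = 256 - 192 = 64.
Step 3 — eigenvalues:
  λ = (trace ± √Δ)/2 = (16 ± 8)/2,
  λ_1 = 12,  λ_2 = 4.

Step 4 — unit eigenvector for λ_1: solve (Sigma - λ_1 I)v = 0. First row:
  (8 - 12)·v_x + (4)·v_y = 0, i.e. (-4)·v_x + (4)·v_y = 0,
  so v ∝ (b, λ_1 - a) = (4, 4) = u.
  ||u|| = √((4)² + (4)²) = √(32) ≈ 5.6569,
  v_1 = u/||u|| ≈ (0.7071, 0.7071) (||v_1|| = 1).

λ_1 = 12,  λ_2 = 4;  v_1 ≈ (0.7071, 0.7071)


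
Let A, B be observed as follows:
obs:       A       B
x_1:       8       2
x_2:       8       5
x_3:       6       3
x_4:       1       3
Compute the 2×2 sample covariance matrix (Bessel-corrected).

Step 1 — column means:
  mean(A) = (8 + 8 + 6 + 1) / 4 = 23/4 = 5.75
  mean(B) = (2 + 5 + 3 + 3) / 4 = 13/4 = 3.25

Step 2 — sample covariance S[i,j] = (1/(n-1)) · Σ_k (x_{k,i} - mean_i) · (x_{k,j} - mean_j), with n-1 = 3.
  S[A,A] = ((2.25)·(2.25) + (2.25)·(2.25) + (0.25)·(0.25) + (-4.75)·(-4.75)) / 3 = 32.75/3 = 10.9167
  S[A,B] = ((2.25)·(-1.25) + (2.25)·(1.75) + (0.25)·(-0.25) + (-4.75)·(-0.25)) / 3 = 2.25/3 = 0.75
  S[B,B] = ((-1.25)·(-1.25) + (1.75)·(1.75) + (-0.25)·(-0.25) + (-0.25)·(-0.25)) / 3 = 4.75/3 = 1.5833

S is symmetric (S[j,i] = S[i,j]). Assembling:

S = [[10.9167, 0.75],
 [0.75, 1.5833]]


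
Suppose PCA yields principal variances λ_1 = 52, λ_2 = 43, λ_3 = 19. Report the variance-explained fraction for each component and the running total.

Step 1 — total variance = trace(Sigma) = Σ λ_i = 52 + 43 + 19 = 114.

Step 2 — fraction explained by component i = λ_i / Σ λ:
  PC1: 52/114 = 0.4561
  PC2: 43/114 = 0.3772
  PC3: 19/114 = 0.1667

Step 3 — cumulative fraction after k components = (λ_1 + ... + λ_k) / Σ λ:
  k = 1: 52/114 = 0.4561
  k = 2: (52 + 43)/114 = 95/114 = 0.8333
  k = 3: (52 + 43 + 19)/114 = 114/114 = 1

Summary (fraction, with percent):

explained: PC1 0.4561 (45.61%), PC2 0.3772 (37.72%), PC3 0.1667 (16.67%);  cumulative: 0.4561, 0.8333, 1


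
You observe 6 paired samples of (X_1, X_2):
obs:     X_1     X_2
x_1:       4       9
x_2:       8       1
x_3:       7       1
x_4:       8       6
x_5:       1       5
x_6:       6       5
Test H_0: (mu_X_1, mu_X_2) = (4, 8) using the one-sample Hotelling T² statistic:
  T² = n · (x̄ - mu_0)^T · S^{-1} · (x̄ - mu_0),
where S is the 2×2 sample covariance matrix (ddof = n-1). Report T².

Step 1 — sample mean vector:
  mean(X_1) = (4 + 8 + 7 + 8 + 1 + 6) / 6 = 34/6 = 5.6667
  mean(X_2) = (9 + 1 + 1 + 6 + 5 + 5) / 6 = 27/6 = 4.5
  x̄ = (5.6667, 4.5),  deviation x̄ - mu_0 = (5.6667, 4.5) - (4, 8) = (1.6667, -3.5).

Step 2 — sample covariance matrix, S[i,j] = (1/(n-1)) · Σ_k (x_{k,i} - mean_i) · (x_{k,j} - mean_j), divisor n-1 = 5:
  S[X_1,X_1] = ((-1.6667)·(-1.6667) + (2.3333)·(2.3333) + (1.3333)·(1.3333) + (2.3333)·(2.3333) + (-4.6667)·(-4.6667) + (0.3333)·(0.3333)) / 5 = 37.3333/5 = 7.4667
  S[X_1,X_2] = ((-1.6667)·(4.5) + (2.3333)·(-3.5) + (1.3333)·(-3.5) + (2.3333)·(1.5) + (-4.6667)·(0.5) + (0.3333)·(0.5)) / 5 = -19/5 = -3.8
  S[X_2,X_2] = ((4.5)·(4.5) + (-3.5)·(-3.5) + (-3.5)·(-3.5) + (1.5)·(1.5) + (0.5)·(0.5) + (0.5)·(0.5)) / 5 = 47.5/5 = 9.5
  S = [[7.4667, -3.8],
 [-3.8, 9.5]].

Step 3 — invert S. det(S) = 7.4667·9.5 - (-3.8)² = 56.4933.
  S^{-1} = (1/det) · [[d, -b], [-b, a]] = [[0.1682, 0.0673],
 [0.0673, 0.1322]].

Step 4 — quadratic form (x̄ - mu_0)^T · S^{-1} · (x̄ - mu_0):
  S^{-1} · (x̄ - mu_0) = (0.0448, -0.3505),
  (x̄ - mu_0)^T · [...] = (1.6667)·(0.0448) + (-3.5)·(-0.3505) = 1.3014.

Step 5 — scale by n: T² = 6 · 1.3014 = 7.8086.

T² ≈ 7.8086
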